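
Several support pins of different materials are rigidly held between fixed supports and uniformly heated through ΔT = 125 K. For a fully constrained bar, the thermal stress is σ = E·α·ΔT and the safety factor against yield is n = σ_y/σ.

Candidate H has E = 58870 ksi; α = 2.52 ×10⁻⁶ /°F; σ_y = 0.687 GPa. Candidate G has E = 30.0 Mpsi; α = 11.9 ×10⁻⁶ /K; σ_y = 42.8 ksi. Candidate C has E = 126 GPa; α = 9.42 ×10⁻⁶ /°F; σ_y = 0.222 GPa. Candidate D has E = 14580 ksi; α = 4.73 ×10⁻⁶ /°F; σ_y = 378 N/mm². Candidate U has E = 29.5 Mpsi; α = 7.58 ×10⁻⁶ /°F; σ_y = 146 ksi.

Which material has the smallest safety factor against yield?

With everything in SI (GPa, ×10⁻⁶/K, MPa):
  candidate H: E = 405.9, α = 4.54, σ_y = 687.0 → σ = 230 MPa, n = 2.99
  candidate G: E = 206.8, α = 11.9, σ_y = 295.1 → σ = 308 MPa, n = 0.959
  candidate C: E = 126.0, α = 17.0, σ_y = 222.0 → σ = 267 MPa, n = 0.831
  candidate D: E = 100.5, α = 8.51, σ_y = 378.0 → σ = 107 MPa, n = 3.53
  candidate U: E = 203.4, α = 13.6, σ_y = 1007 → σ = 347 MPa, n = 2.90
Candidate C has the lowest safety factor, n = 0.831.

candidate C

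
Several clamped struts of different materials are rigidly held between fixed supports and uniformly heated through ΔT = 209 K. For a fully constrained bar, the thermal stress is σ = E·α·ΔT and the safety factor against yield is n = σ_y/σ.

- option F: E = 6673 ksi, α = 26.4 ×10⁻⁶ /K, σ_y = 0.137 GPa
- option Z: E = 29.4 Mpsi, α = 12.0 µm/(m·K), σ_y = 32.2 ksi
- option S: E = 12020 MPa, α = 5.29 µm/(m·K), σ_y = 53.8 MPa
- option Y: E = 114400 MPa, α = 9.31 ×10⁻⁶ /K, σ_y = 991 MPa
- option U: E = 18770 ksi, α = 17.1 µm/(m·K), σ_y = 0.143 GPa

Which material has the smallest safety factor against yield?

option U

Converting E to GPa, α to ×10⁻⁶/K, σ_y to MPa, then σ and n for each:
  option F: E = 46.01, α = 26.4, σ_y = 137.0 → σ = 254 MPa, n = 0.540
  option Z: E = 202.7, α = 12.0, σ_y = 222.0 → σ = 508 MPa, n = 0.437
  option S: E = 12.02, α = 5.29, σ_y = 53.80 → σ = 13.3 MPa, n = 4.05
  option Y: E = 114.4, α = 9.31, σ_y = 991.0 → σ = 223 MPa, n = 4.45
  option U: E = 129.4, α = 17.1, σ_y = 143.0 → σ = 463 MPa, n = 0.309
Option U has the lowest safety factor, n = 0.309.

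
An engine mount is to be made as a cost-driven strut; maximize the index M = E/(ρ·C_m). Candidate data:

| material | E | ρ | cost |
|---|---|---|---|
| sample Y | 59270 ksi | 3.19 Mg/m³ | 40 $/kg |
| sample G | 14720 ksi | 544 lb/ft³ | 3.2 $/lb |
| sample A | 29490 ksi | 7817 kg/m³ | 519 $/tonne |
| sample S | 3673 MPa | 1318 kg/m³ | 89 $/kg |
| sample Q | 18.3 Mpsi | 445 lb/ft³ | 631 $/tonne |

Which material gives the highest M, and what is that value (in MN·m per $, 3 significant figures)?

Convert each candidate to consistent units, then evaluate M:
  sample Y: E = 408.7 GPa, ρ = 3190 kg/m³, cost = 40.00 $/kg
  sample G: E = 101.5 GPa, ρ = 8714 kg/m³, cost = 7.055 $/kg
  sample A: E = 203.3 GPa, ρ = 7817 kg/m³, cost = 0.5190 $/kg
  sample S: E = 3.673 GPa, ρ = 1318 kg/m³, cost = 89.00 $/kg
  sample Q: E = 126.2 GPa, ρ = 7128 kg/m³, cost = 0.6310 $/kg
  sample A: M = 50.1 MN·m per $
  sample Q: M = 28.1 MN·m per $
  sample Y: M = 3.20 MN·m per $
  sample G: M = 1.65 MN·m per $
  sample S: M = 0.0313 MN·m per $
Sample A has the largest M.

sample A, M = 50.1 MN·m per $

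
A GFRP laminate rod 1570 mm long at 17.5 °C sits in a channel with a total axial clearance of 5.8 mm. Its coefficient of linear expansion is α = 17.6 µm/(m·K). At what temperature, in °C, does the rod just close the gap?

α·L₀·ΔT = 5.8 mm ⇒ ΔT = 5.8 / (17.6×10⁻⁶ × 1570.0) = 209.9 K.
T = 17.5 + 209.9 = 227.4 °C.

227 °C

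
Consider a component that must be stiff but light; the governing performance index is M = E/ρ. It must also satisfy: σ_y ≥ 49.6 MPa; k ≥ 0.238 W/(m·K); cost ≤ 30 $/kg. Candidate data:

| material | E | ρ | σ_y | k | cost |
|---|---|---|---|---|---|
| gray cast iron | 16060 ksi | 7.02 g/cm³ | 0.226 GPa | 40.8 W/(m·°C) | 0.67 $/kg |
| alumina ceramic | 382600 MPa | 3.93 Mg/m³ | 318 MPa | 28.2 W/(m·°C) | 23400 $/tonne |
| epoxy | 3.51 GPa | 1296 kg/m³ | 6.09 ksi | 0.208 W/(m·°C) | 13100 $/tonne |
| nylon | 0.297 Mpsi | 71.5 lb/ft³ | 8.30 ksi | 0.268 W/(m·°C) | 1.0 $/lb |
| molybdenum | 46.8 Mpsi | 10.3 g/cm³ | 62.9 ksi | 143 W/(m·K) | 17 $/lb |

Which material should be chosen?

Screen on constraints: σ_y ≥ 49.6 MPa; k ≥ 0.238 W/(m·K); cost ≤ 30 $/kg. Survivors: gray cast iron, alumina ceramic, nylon.
Normalizing units and computing the index:
  gray cast iron: E = 110.7 GPa, ρ = 7020 kg/m³
  alumina ceramic: E = 382.6 GPa, ρ = 3930 kg/m³
  nylon: E = 2.048 GPa, ρ = 1145 kg/m³
  alumina ceramic: M = 97.4 MN·m/kg
  gray cast iron: M = 15.8 MN·m/kg
  nylon: M = 1.79 MN·m/kg
Highest index: alumina ceramic.

alumina ceramic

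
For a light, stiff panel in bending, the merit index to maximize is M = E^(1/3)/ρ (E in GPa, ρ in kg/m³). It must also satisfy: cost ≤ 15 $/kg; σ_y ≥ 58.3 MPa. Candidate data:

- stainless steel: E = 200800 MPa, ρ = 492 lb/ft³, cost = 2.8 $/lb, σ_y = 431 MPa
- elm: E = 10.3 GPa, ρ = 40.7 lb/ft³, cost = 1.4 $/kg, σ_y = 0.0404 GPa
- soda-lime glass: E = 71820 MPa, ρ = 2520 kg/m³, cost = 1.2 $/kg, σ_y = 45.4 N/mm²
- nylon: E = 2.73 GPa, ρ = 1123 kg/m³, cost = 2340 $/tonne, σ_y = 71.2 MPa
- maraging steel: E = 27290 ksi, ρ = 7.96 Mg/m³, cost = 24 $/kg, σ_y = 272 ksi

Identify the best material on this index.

Screen on constraints: cost ≤ 15 $/kg; σ_y ≥ 58.3 MPa. Survivors: stainless steel, nylon.
Normalizing units and computing the index:
  stainless steel: E = 200.8 GPa, ρ = 7881 kg/m³
  nylon: E = 2.730 GPa, ρ = 1123 kg/m³
  nylon: M = 1.24×10⁻³
  stainless steel: M = 0.743×10⁻³
Nylon ranks first.

nylon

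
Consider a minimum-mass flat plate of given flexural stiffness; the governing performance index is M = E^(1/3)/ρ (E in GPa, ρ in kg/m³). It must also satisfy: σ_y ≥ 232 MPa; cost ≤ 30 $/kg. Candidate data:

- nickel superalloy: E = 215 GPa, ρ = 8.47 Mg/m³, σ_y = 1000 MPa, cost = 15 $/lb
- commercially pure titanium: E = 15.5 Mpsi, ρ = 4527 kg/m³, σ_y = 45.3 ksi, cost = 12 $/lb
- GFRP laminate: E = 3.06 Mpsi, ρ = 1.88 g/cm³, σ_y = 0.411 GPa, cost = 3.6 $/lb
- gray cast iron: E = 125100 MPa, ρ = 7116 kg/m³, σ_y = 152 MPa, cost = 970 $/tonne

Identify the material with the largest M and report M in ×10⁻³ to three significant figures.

Screen on constraints: σ_y ≥ 232 MPa; cost ≤ 30 $/kg. Survivors: commercially pure titanium, GFRP laminate.
Convert each candidate to consistent units, then evaluate M:
  commercially pure titanium: E = 106.9 GPa, ρ = 4527 kg/m³
  GFRP laminate: E = 21.10 GPa, ρ = 1880 kg/m³
  GFRP laminate: M = 1.47×10⁻³
  commercially pure titanium: M = 1.05×10⁻³
GFRP laminate ranks first.

GFRP laminate, M = 1.47×10⁻³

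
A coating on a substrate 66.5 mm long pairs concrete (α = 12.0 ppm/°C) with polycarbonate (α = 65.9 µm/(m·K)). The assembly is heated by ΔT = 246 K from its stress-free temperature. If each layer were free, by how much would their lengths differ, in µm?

882 µm

Δα = |12.0 − 65.9|×10⁻⁶/K = 53.9×10⁻⁶/K.
ΔL_mismatch = Δα·L·ΔT = 53.9×10⁻⁶ × 66.5 mm × 246.0 K = 882 µm.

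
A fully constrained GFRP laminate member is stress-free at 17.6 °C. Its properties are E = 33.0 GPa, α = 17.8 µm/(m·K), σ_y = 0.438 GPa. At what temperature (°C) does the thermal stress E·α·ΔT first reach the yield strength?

763 °C

σ_y = 0.438 GPa = 438.0 MPa.
E·α·ΔT = 438.0 MPa ⇒ ΔT = 438.0 / (33.00×10³ × 17.8×10⁻⁶) = 745.7 K.
T = 17.6 + 745.7 = 763.3 °C.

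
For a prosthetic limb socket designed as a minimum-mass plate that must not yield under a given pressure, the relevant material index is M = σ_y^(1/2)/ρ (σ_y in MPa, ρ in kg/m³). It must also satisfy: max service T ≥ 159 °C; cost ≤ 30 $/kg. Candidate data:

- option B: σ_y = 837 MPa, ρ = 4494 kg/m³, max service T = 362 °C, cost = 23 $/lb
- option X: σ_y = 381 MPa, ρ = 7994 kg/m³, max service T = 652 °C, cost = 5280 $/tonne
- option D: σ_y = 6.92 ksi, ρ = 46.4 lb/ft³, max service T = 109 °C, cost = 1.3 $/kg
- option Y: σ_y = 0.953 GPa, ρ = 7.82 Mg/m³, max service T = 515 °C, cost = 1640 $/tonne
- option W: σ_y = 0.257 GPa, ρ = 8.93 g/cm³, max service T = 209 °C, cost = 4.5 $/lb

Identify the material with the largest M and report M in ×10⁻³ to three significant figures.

option Y, M = 3.95×10⁻³

Screen on constraints: max service T ≥ 159 °C; cost ≤ 30 $/kg. Survivors: option X, option Y, option W.
Normalizing units and computing the index:
  option X: σ_y = 381.0 MPa, ρ = 7994 kg/m³
  option Y: σ_y = 953.0 MPa, ρ = 7820 kg/m³
  option W: σ_y = 257.0 MPa, ρ = 8930 kg/m³
  option Y: M = 3.95×10⁻³
  option X: M = 2.44×10⁻³
  option W: M = 1.80×10⁻³
Option Y ranks first.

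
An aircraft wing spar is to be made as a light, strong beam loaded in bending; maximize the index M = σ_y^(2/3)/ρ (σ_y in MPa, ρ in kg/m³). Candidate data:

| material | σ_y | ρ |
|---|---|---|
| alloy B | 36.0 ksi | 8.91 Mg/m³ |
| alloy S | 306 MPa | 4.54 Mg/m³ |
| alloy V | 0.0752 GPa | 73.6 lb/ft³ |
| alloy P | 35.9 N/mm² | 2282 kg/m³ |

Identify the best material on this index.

alloy V

Normalizing units and computing the index:
  alloy B: σ_y = 248.2 MPa, ρ = 8910 kg/m³
  alloy S: σ_y = 306.0 MPa, ρ = 4540 kg/m³
  alloy V: σ_y = 75.20 MPa, ρ = 1179 kg/m³
  alloy P: σ_y = 35.90 MPa, ρ = 2282 kg/m³
  alloy V: M = 15.1×10⁻³
  alloy S: M = 10.0×10⁻³
  alloy P: M = 4.77×10⁻³
  alloy B: M = 4.43×10⁻³
The maximum is for alloy V.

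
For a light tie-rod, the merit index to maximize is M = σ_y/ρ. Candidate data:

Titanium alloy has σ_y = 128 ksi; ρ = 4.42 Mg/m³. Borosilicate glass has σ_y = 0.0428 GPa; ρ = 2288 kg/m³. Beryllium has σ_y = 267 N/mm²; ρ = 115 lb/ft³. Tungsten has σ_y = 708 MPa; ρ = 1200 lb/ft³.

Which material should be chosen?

titanium alloy

After converting to SI:
  titanium alloy: σ_y = 882.5 MPa, ρ = 4420 kg/m³
  borosilicate glass: σ_y = 42.80 MPa, ρ = 2288 kg/m³
  beryllium: σ_y = 267.0 MPa, ρ = 1842 kg/m³
  tungsten: σ_y = 708.0 MPa, ρ = 19220 kg/m³
  titanium alloy: M = 200 kN·m/kg
  beryllium: M = 145 kN·m/kg
  tungsten: M = 36.8 kN·m/kg
  borosilicate glass: M = 18.7 kN·m/kg
Titanium alloy has the largest M.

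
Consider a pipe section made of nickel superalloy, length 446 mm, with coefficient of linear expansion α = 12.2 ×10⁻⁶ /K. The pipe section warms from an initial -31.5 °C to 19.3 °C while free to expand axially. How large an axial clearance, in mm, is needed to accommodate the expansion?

ΔT = 19.3 − (-31.5) = 50.80 K.
ΔL = α·L₀·ΔT = 12.2×10⁻⁶ × 446 mm × 50.80 K = 0.276 mm.

0.276 mm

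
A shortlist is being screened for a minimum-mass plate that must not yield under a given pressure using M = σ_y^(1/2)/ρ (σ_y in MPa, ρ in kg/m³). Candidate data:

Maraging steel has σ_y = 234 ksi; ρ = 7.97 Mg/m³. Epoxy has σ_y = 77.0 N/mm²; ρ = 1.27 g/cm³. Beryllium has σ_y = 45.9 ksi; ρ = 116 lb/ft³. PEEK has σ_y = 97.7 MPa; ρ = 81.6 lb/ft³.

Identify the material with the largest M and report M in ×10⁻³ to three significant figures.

beryllium, M = 9.57×10⁻³

Putting every candidate on a common basis:
  maraging steel: σ_y = 1613 MPa, ρ = 7970 kg/m³
  epoxy: σ_y = 77.00 MPa, ρ = 1270 kg/m³
  beryllium: σ_y = 316.5 MPa, ρ = 1858 kg/m³
  PEEK: σ_y = 97.70 MPa, ρ = 1307 kg/m³
  beryllium: M = 9.57×10⁻³
  PEEK: M = 7.56×10⁻³
  epoxy: M = 6.91×10⁻³
  maraging steel: M = 5.04×10⁻³
The maximum is for beryllium.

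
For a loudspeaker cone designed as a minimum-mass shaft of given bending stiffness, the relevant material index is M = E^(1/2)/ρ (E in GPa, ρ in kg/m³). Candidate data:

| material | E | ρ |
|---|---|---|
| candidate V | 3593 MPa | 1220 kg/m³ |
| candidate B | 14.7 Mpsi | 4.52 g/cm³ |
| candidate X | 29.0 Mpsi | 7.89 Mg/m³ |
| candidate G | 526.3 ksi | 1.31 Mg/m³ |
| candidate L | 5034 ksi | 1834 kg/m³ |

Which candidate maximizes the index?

candidate L

After converting to SI:
  candidate V: E = 3.593 GPa, ρ = 1220 kg/m³
  candidate B: E = 101.4 GPa, ρ = 4520 kg/m³
  candidate X: E = 199.9 GPa, ρ = 7890 kg/m³
  candidate G: E = 3.629 GPa, ρ = 1310 kg/m³
  candidate L: E = 34.71 GPa, ρ = 1834 kg/m³
  candidate L: M = 3.21×10⁻³
  candidate B: M = 2.23×10⁻³
  candidate X: M = 1.79×10⁻³
  candidate V: M = 1.55×10⁻³
  candidate G: M = 1.45×10⁻³
Highest index: candidate L.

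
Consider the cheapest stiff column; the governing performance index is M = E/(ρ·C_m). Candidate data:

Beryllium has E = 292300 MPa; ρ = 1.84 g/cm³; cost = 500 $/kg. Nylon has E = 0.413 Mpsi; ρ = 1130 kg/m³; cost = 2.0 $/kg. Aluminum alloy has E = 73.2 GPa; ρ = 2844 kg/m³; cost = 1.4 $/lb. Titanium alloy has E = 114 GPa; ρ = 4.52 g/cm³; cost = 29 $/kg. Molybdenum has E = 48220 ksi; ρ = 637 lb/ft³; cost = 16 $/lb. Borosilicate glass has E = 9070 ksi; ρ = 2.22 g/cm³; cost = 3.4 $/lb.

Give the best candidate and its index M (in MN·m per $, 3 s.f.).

aluminum alloy, M = 8.34 MN·m per $

After converting to SI:
  beryllium: E = 292.3 GPa, ρ = 1840 kg/m³, cost = 500.0 $/kg
  nylon: E = 2.848 GPa, ρ = 1130 kg/m³, cost = 2.000 $/kg
  aluminum alloy: E = 73.20 GPa, ρ = 2844 kg/m³, cost = 3.086 $/kg
  titanium alloy: E = 114.0 GPa, ρ = 4520 kg/m³, cost = 29.00 $/kg
  molybdenum: E = 332.5 GPa, ρ = 10200 kg/m³, cost = 35.27 $/kg
  borosilicate glass: E = 62.54 GPa, ρ = 2220 kg/m³, cost = 7.496 $/kg
  aluminum alloy: M = 8.34 MN·m per $
  borosilicate glass: M = 3.76 MN·m per $
  nylon: M = 1.26 MN·m per $
  molybdenum: M = 0.924 MN·m per $
  titanium alloy: M = 0.870 MN·m per $
  beryllium: M = 0.318 MN·m per $
Highest index: aluminum alloy.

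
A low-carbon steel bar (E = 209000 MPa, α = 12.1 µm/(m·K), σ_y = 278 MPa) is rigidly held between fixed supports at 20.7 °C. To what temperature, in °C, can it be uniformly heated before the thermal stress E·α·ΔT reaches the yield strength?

131 °C

E = 209000 MPa = 209.0 GPa.
E·α·ΔT = 278.0 MPa ⇒ ΔT = 278.0 / (209.0×10³ × 12.1×10⁻⁶) = 109.9 K.
T = 20.7 + 109.9 = 130.6 °C.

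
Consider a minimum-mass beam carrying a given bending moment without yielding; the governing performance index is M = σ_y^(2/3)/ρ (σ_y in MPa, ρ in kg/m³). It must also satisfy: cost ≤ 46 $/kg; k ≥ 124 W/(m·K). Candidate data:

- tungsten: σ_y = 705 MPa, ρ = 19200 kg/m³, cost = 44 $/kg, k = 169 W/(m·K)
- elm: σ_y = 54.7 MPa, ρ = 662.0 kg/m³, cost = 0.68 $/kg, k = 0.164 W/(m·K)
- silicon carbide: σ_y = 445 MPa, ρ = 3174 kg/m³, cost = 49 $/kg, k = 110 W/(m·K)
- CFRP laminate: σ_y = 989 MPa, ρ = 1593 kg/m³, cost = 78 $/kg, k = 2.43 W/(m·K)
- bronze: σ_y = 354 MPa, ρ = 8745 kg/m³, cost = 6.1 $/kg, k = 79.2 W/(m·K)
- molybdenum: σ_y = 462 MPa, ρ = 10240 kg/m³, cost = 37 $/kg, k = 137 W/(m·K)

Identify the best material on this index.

Screen on constraints: cost ≤ 46 $/kg; k ≥ 124 W/(m·K). Survivors: tungsten, molybdenum.
Evaluate M for each candidate:
  molybdenum: M = 5.84×10⁻³
  tungsten: M = 4.13×10⁻³
Molybdenum ranks first.

molybdenum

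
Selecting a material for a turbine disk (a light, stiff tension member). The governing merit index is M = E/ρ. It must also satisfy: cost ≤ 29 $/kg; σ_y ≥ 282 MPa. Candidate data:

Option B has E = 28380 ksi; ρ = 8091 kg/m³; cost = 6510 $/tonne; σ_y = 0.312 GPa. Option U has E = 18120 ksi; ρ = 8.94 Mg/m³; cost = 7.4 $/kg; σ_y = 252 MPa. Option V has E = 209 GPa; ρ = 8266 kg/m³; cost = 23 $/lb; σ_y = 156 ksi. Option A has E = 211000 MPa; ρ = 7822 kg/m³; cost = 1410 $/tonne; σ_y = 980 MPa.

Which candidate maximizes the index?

Screen on constraints: cost ≤ 29 $/kg; σ_y ≥ 282 MPa. Survivors: option B, option A.
After converting to SI:
  option B: E = 195.7 GPa, ρ = 8091 kg/m³
  option A: E = 211.0 GPa, ρ = 7822 kg/m³
  option A: M = 27.0 MN·m/kg
  option B: M = 24.2 MN·m/kg
Option A ranks first.

option A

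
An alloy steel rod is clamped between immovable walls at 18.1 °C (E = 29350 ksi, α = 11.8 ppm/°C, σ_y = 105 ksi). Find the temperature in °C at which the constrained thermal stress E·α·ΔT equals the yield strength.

321 °C

E = 29350 ksi = 202.4 GPa.
σ_y = 105 ksi = 723.9 MPa.
E·α·ΔT = 723.9 MPa ⇒ ΔT = 723.9 / (202.4×10³ × 11.8×10⁻⁶) = 303.2 K.
T = 18.1 + 303.2 = 321.3 °C.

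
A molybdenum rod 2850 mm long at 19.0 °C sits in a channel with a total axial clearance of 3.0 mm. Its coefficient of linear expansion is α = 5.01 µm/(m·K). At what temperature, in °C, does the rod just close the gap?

α·L₀·ΔT = 3.0 mm ⇒ ΔT = 3.0 / (5.01×10⁻⁶ × 2850.0) = 210.1 K.
T = 19.0 + 210.1 = 229.1 °C.

229 °C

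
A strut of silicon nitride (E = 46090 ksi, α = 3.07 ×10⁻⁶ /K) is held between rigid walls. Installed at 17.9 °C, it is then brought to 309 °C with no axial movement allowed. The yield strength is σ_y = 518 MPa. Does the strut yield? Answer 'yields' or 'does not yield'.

does not yield

E = 46090 ksi = 317.8 GPa.
ΔT = 291.1 K. Constrained thermal stress σ = E·α·ΔT = 317.8×10³ MPa × 3.07×10⁻⁶ × 291.1 = 284 MPa (compressive).
Compare to σ_y = 518 MPa: σ < σ_y, so it does not yield.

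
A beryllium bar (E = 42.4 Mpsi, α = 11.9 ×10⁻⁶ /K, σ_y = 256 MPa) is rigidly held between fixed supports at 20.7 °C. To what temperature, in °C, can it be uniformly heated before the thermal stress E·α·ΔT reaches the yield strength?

E = 42.4 Mpsi = 292.3 GPa.
E·α·ΔT = 256.0 MPa ⇒ ΔT = 256.0 / (292.3×10³ × 11.9×10⁻⁶) = 73.59 K.
T = 20.7 + 73.59 = 94.29 °C.

94.3 °C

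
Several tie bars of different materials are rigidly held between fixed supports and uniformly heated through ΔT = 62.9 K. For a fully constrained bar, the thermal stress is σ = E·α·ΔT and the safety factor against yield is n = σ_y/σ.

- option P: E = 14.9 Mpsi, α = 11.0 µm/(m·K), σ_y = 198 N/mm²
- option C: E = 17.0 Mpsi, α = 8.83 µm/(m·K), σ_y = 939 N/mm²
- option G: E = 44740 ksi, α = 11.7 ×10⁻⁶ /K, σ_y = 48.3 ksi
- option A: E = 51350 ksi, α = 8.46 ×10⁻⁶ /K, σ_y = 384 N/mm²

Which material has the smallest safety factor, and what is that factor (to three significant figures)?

With everything in SI (GPa, ×10⁻⁶/K, MPa):
  option P: E = 102.7, α = 11.0, σ_y = 198.0 → σ = 71.1 MPa, n = 2.79
  option C: E = 117.2, α = 8.83, σ_y = 939.0 → σ = 65.1 MPa, n = 14.4
  option G: E = 308.5, α = 11.7, σ_y = 333.0 → σ = 227 MPa, n = 1.47
  option A: E = 354.0, α = 8.46, σ_y = 384.0 → σ = 188 MPa, n = 2.04
Smallest n: option G with n = 1.47.

option G, n = 1.47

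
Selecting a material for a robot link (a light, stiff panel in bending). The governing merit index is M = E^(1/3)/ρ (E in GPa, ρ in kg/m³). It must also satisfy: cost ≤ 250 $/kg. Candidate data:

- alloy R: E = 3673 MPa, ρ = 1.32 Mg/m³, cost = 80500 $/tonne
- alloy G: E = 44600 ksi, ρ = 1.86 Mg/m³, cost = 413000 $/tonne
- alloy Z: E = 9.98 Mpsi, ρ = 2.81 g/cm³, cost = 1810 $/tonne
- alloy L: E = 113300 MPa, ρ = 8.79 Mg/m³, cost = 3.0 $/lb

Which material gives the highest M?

alloy Z

Screen on constraints: cost ≤ 250 $/kg. Survivors: alloy R, alloy Z, alloy L.
After converting to SI:
  alloy R: E = 3.673 GPa, ρ = 1320 kg/m³
  alloy Z: E = 68.81 GPa, ρ = 2810 kg/m³
  alloy L: E = 113.3 GPa, ρ = 8790 kg/m³
  alloy Z: M = 1.46×10⁻³
  alloy R: M = 1.17×10⁻³
  alloy L: M = 0.550×10⁻³
Highest index: alloy Z.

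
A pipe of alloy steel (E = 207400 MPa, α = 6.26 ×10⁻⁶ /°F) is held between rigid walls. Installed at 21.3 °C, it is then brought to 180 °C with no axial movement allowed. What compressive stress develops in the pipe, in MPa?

371 MPa

E = 207400 MPa = 207.4 GPa.
α = 6.26×10⁻⁶/°F × 9/5 = 11.3×10⁻⁶/K.
ΔT = 158.7 K. Constrained thermal stress σ = E·α·ΔT = 207.4×10³ MPa × 11.3×10⁻⁶ × 158.7 = 371 MPa (compressive).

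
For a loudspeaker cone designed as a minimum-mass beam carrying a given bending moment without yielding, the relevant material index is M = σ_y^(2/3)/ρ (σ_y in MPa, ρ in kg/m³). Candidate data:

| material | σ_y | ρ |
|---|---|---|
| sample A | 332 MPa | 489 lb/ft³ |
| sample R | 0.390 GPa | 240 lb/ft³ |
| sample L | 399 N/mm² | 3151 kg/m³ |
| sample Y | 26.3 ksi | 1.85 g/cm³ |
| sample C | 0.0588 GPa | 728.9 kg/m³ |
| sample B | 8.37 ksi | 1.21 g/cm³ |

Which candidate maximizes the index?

sample C

After converting to SI:
  sample A: σ_y = 332.0 MPa, ρ = 7833 kg/m³
  sample R: σ_y = 390.0 MPa, ρ = 3844 kg/m³
  sample L: σ_y = 399.0 MPa, ρ = 3151 kg/m³
  sample Y: σ_y = 181.3 MPa, ρ = 1850 kg/m³
  sample C: σ_y = 58.80 MPa, ρ = 728.9 kg/m³
  sample B: σ_y = 57.71 MPa, ρ = 1210 kg/m³
  sample C: M = 20.7×10⁻³
  sample Y: M = 17.3×10⁻³
  sample L: M = 17.2×10⁻³
  sample R: M = 13.9×10⁻³
  sample B: M = 12.3×10⁻³
  sample A: M = 6.12×10⁻³
Sample C has the largest M.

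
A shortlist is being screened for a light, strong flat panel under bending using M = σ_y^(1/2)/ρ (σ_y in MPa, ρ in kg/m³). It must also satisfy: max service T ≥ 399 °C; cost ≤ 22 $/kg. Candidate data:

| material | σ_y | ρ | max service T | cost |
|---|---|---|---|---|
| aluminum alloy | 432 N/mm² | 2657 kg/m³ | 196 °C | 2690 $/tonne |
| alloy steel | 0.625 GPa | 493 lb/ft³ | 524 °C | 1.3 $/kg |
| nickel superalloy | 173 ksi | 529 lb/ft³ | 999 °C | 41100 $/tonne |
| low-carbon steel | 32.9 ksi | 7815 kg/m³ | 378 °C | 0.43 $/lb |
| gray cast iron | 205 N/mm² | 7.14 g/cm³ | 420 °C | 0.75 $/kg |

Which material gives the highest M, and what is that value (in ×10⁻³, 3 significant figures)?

alloy steel, M = 3.17×10⁻³

Screen on constraints: max service T ≥ 399 °C; cost ≤ 22 $/kg. Survivors: alloy steel, gray cast iron.
Normalizing units and computing the index:
  alloy steel: σ_y = 625.0 MPa, ρ = 7897 kg/m³
  gray cast iron: σ_y = 205.0 MPa, ρ = 7140 kg/m³
  alloy steel: M = 3.17×10⁻³
  gray cast iron: M = 2.01×10⁻³
Alloy steel has the largest M.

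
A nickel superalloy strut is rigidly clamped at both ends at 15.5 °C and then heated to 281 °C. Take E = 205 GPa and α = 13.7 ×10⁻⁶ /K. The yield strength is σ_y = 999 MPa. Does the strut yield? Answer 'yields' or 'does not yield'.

ΔT = 265.5 K. Constrained thermal stress σ = E·α·ΔT = 205.0×10³ MPa × 13.7×10⁻⁶ × 265.5 = 746 MPa (compressive).
Compare to σ_y = 999 MPa: σ < σ_y, so it does not yield.

does not yield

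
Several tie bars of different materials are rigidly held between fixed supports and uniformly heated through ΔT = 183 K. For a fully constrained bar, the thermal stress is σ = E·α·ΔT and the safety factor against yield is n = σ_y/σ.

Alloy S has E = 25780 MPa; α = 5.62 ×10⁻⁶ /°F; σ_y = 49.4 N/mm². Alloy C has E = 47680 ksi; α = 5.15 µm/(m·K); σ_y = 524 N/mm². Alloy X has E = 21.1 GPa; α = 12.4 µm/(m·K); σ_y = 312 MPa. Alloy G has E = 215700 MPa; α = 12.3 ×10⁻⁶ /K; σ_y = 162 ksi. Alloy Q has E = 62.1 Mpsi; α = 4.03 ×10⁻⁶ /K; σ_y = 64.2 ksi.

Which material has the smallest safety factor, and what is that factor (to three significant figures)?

alloy S, n = 1.04

Converting E to GPa, α to ×10⁻⁶/K, σ_y to MPa, then σ and n for each:
  alloy S: E = 25.78, α = 10.1, σ_y = 49.40 → σ = 47.7 MPa, n = 1.04
  alloy C: E = 328.7, α = 5.15, σ_y = 524.0 → σ = 310 MPa, n = 1.69
  alloy X: E = 21.10, α = 12.4, σ_y = 312.0 → σ = 47.9 MPa, n = 6.52
  alloy G: E = 215.7, α = 12.3, σ_y = 1117 → σ = 486 MPa, n = 2.30
  alloy Q: E = 428.2, α = 4.03, σ_y = 442.6 → σ = 316 MPa, n = 1.40
Smallest n: alloy S with n = 1.04.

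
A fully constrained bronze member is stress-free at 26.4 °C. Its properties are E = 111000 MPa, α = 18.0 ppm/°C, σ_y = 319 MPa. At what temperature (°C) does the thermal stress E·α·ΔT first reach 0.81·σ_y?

156 °C

E = 111000 MPa = 111.0 GPa.
E·α·ΔT = 258.4 MPa ⇒ ΔT = 258.4 / (111.0×10³ × 18.0×10⁻⁶) = 129.3 K.
T = 26.4 + 129.3 = 155.7 °C.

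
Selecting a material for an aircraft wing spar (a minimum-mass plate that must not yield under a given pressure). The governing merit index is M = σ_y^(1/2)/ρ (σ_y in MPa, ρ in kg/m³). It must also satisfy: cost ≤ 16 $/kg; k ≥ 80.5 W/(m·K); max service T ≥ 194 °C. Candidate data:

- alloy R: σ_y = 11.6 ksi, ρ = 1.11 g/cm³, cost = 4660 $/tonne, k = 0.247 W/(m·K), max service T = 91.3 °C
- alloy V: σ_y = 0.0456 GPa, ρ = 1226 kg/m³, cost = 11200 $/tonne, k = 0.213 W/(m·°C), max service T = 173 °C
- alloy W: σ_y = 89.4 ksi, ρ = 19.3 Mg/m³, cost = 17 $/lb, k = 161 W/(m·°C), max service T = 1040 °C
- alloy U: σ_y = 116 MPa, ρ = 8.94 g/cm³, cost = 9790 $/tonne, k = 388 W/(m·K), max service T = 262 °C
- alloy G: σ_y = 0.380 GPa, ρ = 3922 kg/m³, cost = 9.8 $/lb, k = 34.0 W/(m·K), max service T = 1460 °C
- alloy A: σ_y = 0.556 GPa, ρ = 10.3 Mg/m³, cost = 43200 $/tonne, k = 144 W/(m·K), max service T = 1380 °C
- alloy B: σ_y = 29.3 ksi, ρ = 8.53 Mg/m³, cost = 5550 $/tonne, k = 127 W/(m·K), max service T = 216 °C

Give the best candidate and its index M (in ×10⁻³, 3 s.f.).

alloy B, M = 1.67×10⁻³

Screen on constraints: cost ≤ 16 $/kg; k ≥ 80.5 W/(m·K); max service T ≥ 194 °C. Survivors: alloy U, alloy B.
After converting to SI:
  alloy U: σ_y = 116.0 MPa, ρ = 8940 kg/m³
  alloy B: σ_y = 202.0 MPa, ρ = 8530 kg/m³
  alloy B: M = 1.67×10⁻³
  alloy U: M = 1.20×10⁻³
The maximum is for alloy B.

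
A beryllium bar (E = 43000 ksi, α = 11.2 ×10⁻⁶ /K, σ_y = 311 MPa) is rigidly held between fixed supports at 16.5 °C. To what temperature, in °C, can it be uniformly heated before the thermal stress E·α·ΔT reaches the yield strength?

E = 43000 ksi = 296.5 GPa.
E·α·ΔT = 311.0 MPa ⇒ ΔT = 311.0 / (296.5×10³ × 11.2×10⁻⁶) = 93.66 K.
T = 16.5 + 93.66 = 110.2 °C.

110 °C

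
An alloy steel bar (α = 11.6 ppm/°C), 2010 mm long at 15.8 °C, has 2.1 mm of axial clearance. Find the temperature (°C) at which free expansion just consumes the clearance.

106 °C

α·L₀·ΔT = 2.1 mm ⇒ ΔT = 2.1 / (11.6×10⁻⁶ × 2010.0) = 90.07 K.
T = 15.8 + 90.07 = 105.9 °C.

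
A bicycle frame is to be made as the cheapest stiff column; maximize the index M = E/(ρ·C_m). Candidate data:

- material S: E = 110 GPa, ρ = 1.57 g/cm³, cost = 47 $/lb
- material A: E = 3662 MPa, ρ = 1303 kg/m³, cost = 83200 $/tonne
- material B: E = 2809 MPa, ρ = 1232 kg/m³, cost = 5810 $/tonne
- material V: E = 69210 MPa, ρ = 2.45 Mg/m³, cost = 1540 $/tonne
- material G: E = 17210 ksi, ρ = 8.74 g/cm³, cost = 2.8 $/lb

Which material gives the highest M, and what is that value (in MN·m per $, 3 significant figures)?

Convert each candidate to consistent units, then evaluate M:
  material S: E = 110.0 GPa, ρ = 1570 kg/m³, cost = 103.6 $/kg
  material A: E = 3.662 GPa, ρ = 1303 kg/m³, cost = 83.20 $/kg
  material B: E = 2.809 GPa, ρ = 1232 kg/m³, cost = 5.810 $/kg
  material V: E = 69.21 GPa, ρ = 2450 kg/m³, cost = 1.540 $/kg
  material G: E = 118.7 GPa, ρ = 8740 kg/m³, cost = 6.173 $/kg
  material V: M = 18.3 MN·m per $
  material G: M = 2.20 MN·m per $
  material S: M = 0.676 MN·m per $
  material B: M = 0.392 MN·m per $
  material A: M = 0.0338 MN·m per $
The maximum is for material V.

material V, M = 18.3 MN·m per $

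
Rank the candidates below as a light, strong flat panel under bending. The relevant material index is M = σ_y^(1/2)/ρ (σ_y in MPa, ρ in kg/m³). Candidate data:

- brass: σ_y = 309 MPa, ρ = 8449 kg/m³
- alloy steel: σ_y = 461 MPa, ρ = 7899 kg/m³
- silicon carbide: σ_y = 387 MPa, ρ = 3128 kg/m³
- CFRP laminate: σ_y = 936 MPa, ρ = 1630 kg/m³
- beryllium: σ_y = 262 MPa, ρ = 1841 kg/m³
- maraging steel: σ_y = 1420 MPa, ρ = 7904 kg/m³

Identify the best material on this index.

CFRP laminate

Computing M directly (units already consistent):
  CFRP laminate: M = 18.8×10⁻³
  beryllium: M = 8.79×10⁻³
  silicon carbide: M = 6.29×10⁻³
  maraging steel: M = 4.77×10⁻³
  alloy steel: M = 2.72×10⁻³
  brass: M = 2.08×10⁻³
The maximum is for CFRP laminate.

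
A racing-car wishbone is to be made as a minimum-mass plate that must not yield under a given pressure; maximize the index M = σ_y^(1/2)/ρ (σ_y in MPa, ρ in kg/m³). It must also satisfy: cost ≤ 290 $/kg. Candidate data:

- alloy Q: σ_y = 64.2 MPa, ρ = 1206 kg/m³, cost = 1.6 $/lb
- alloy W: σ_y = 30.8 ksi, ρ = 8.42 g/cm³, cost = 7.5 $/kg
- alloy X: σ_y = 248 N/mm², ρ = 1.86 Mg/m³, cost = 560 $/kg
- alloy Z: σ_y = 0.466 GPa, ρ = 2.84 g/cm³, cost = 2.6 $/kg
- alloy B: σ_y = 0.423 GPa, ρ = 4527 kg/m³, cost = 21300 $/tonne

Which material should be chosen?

Screen on constraints: cost ≤ 290 $/kg. Survivors: alloy Q, alloy W, alloy Z, alloy B.
Normalizing units and computing the index:
  alloy Q: σ_y = 64.20 MPa, ρ = 1206 kg/m³
  alloy W: σ_y = 212.4 MPa, ρ = 8420 kg/m³
  alloy Z: σ_y = 466.0 MPa, ρ = 2840 kg/m³
  alloy B: σ_y = 423.0 MPa, ρ = 4527 kg/m³
  alloy Z: M = 7.60×10⁻³
  alloy Q: M = 6.64×10⁻³
  alloy B: M = 4.54×10⁻³
  alloy W: M = 1.73×10⁻³
Highest index: alloy Z.

alloy Z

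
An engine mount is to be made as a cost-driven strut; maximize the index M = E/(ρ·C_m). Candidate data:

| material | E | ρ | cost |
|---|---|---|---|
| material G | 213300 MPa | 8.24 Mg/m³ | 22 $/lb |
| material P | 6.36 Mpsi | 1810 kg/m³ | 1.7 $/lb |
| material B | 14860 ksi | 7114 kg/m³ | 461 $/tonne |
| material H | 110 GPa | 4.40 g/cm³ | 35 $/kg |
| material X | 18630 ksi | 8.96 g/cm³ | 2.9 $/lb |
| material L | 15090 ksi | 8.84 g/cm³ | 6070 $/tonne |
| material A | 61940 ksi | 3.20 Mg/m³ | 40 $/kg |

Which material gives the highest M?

After converting to SI:
  material G: E = 213.3 GPa, ρ = 8240 kg/m³, cost = 48.50 $/kg
  material P: E = 43.85 GPa, ρ = 1810 kg/m³, cost = 3.748 $/kg
  material B: E = 102.5 GPa, ρ = 7114 kg/m³, cost = 0.4610 $/kg
  material H: E = 110.0 GPa, ρ = 4400 kg/m³, cost = 35.00 $/kg
  material X: E = 128.4 GPa, ρ = 8960 kg/m³, cost = 6.393 $/kg
  material L: E = 104.0 GPa, ρ = 8840 kg/m³, cost = 6.070 $/kg
  material A: E = 427.1 GPa, ρ = 3200 kg/m³, cost = 40.00 $/kg
  material B: M = 31.2 MN·m per $
  material P: M = 6.46 MN·m per $
  material A: M = 3.34 MN·m per $
  material X: M = 2.24 MN·m per $
  material L: M = 1.94 MN·m per $
  material H: M = 0.714 MN·m per $
  material G: M = 0.534 MN·m per $
The maximum is for material B.

material B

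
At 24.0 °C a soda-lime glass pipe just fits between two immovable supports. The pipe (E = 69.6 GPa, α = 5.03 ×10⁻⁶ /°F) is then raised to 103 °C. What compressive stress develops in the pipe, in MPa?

49.8 MPa

α = 5.03×10⁻⁶/°F × 9/5 = 9.05×10⁻⁶/K.
ΔT = 79.00 K. Constrained thermal stress σ = E·α·ΔT = 69.60×10³ MPa × 9.05×10⁻⁶ × 79.00 = 49.8 MPa (compressive).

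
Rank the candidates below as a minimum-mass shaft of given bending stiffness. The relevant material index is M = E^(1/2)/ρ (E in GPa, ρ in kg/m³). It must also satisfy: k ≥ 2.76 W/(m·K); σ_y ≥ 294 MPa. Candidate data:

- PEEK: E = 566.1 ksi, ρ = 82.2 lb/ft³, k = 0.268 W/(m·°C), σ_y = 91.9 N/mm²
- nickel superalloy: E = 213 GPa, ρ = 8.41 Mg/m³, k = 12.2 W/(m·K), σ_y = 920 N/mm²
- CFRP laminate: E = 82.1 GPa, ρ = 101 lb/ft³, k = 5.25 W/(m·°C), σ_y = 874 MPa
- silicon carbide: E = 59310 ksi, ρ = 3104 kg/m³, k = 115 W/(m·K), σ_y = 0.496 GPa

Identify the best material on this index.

silicon carbide

Screen on constraints: k ≥ 2.76 W/(m·K); σ_y ≥ 294 MPa. Survivors: nickel superalloy, CFRP laminate, silicon carbide.
Normalizing units and computing the index:
  nickel superalloy: E = 213.0 GPa, ρ = 8410 kg/m³
  CFRP laminate: E = 82.10 GPa, ρ = 1618 kg/m³
  silicon carbide: E = 408.9 GPa, ρ = 3104 kg/m³
  silicon carbide: M = 6.51×10⁻³
  CFRP laminate: M = 5.60×10⁻³
  nickel superalloy: M = 1.74×10⁻³
Highest index: silicon carbide.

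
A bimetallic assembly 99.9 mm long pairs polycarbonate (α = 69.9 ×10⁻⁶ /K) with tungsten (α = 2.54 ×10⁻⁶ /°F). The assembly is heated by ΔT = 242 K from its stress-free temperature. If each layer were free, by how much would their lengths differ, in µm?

1580 µm

tungsten: α = 2.54×10⁻⁶/°F × 9/5 = 4.57×10⁻⁶/K.
Δα = |69.9 − 4.57|×10⁻⁶/K = 65.3×10⁻⁶/K.
ΔL_mismatch = Δα·L·ΔT = 65.3×10⁻⁶ × 99.9 mm × 242.0 K = 1580 µm.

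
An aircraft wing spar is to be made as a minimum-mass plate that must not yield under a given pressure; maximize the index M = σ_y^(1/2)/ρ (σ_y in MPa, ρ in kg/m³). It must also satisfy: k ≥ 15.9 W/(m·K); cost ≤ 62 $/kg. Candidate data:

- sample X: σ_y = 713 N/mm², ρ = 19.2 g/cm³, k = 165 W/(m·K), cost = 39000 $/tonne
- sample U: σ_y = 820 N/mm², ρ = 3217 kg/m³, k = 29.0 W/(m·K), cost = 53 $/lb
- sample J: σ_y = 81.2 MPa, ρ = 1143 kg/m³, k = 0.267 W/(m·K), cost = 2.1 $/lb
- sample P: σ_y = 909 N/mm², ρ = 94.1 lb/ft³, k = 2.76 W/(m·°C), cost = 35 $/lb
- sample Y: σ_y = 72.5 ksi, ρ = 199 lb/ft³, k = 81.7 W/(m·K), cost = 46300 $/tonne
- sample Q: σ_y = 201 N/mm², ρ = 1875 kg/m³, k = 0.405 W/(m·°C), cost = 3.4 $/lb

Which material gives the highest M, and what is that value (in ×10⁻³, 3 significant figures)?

sample Y, M = 7.01×10⁻³

Screen on constraints: k ≥ 15.9 W/(m·K); cost ≤ 62 $/kg. Survivors: sample X, sample Y.
After converting to SI:
  sample X: σ_y = 713.0 MPa, ρ = 19200 kg/m³
  sample Y: σ_y = 499.9 MPa, ρ = 3188 kg/m³
  sample Y: M = 7.01×10⁻³
  sample X: M = 1.39×10⁻³
Sample Y ranks first.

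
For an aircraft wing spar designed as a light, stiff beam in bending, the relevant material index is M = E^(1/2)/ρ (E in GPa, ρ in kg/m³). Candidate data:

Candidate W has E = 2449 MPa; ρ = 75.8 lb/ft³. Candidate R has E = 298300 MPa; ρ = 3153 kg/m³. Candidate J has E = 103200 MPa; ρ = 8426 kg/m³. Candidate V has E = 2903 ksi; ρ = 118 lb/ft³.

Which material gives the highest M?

candidate R

After converting to SI:
  candidate W: E = 2.449 GPa, ρ = 1214 kg/m³
  candidate R: E = 298.3 GPa, ρ = 3153 kg/m³
  candidate J: E = 103.2 GPa, ρ = 8426 kg/m³
  candidate V: E = 20.02 GPa, ρ = 1890 kg/m³
  candidate R: M = 5.48×10⁻³
  candidate V: M = 2.37×10⁻³
  candidate W: M = 1.29×10⁻³
  candidate J: M = 1.21×10⁻³
Highest index: candidate R.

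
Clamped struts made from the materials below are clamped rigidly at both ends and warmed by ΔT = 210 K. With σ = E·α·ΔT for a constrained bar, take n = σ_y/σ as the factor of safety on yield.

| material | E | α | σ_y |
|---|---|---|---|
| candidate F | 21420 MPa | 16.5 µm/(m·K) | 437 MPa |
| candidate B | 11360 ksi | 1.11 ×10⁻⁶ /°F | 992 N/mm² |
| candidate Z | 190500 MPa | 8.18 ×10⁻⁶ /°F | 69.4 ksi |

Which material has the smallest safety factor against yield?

In consistent units (E in GPa, α in ×10⁻⁶/K, σ_y in MPa):
  candidate F: E = 21.42, α = 16.5, σ_y = 437.0 → σ = 74.2 MPa, n = 5.89
  candidate B: E = 78.32, α = 2.00, σ_y = 992.0 → σ = 32.9 MPa, n = 30.2
  candidate Z: E = 190.5, α = 14.7, σ_y = 478.5 → σ = 589 MPa, n = 0.812
The minimum is candidate Z at n = 0.812.

candidate Z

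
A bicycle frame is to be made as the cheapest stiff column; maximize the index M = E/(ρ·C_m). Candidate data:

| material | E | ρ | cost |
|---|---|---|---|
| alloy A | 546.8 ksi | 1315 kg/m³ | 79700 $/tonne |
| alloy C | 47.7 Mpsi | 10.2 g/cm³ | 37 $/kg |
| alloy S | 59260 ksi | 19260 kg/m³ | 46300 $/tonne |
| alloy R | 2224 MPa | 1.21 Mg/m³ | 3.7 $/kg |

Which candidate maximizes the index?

alloy C

After converting to SI:
  alloy A: E = 3.770 GPa, ρ = 1315 kg/m³, cost = 79.70 $/kg
  alloy C: E = 328.9 GPa, ρ = 10200 kg/m³, cost = 37.00 $/kg
  alloy S: E = 408.6 GPa, ρ = 19260 kg/m³, cost = 46.30 $/kg
  alloy R: E = 2.224 GPa, ρ = 1210 kg/m³, cost = 3.700 $/kg
  alloy C: M = 0.871 MN·m per $
  alloy R: M = 0.497 MN·m per $
  alloy S: M = 0.458 MN·m per $
  alloy A: M = 0.0360 MN·m per $
Alloy C has the largest M.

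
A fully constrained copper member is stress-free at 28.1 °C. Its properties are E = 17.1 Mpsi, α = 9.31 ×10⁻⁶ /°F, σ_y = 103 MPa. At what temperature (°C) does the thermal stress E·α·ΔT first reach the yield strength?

80.2 °C

E = 17.1 Mpsi = 117.9 GPa.
α = 9.31×10⁻⁶/°F × 9/5 = 16.8×10⁻⁶/K.
E·α·ΔT = 103.0 MPa ⇒ ΔT = 103.0 / (117.9×10³ × 16.8×10⁻⁶) = 52.13 K.
T = 28.1 + 52.13 = 80.23 °C.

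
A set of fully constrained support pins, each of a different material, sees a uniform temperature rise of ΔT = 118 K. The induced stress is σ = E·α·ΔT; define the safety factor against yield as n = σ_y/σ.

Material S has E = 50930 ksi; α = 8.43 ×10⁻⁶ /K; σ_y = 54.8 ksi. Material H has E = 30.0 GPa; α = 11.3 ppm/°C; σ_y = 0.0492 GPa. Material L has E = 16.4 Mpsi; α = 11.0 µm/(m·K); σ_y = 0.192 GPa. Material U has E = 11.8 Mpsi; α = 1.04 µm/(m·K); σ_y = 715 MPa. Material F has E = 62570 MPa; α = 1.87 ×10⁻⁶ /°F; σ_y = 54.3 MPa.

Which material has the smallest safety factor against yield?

material S

With everything in SI (GPa, ×10⁻⁶/K, MPa):
  material S: E = 351.2, α = 8.43, σ_y = 377.8 → σ = 349 MPa, n = 1.08
  material H: E = 30.00, α = 11.3, σ_y = 49.20 → σ = 40.0 MPa, n = 1.23
  material L: E = 113.1, α = 11.0, σ_y = 192.0 → σ = 147 MPa, n = 1.31
  material U: E = 81.36, α = 1.04, σ_y = 715.0 → σ = 9.98 MPa, n = 71.6
  material F: E = 62.57, α = 3.37, σ_y = 54.30 → σ = 24.9 MPa, n = 2.18
Material S has the lowest safety factor, n = 1.08.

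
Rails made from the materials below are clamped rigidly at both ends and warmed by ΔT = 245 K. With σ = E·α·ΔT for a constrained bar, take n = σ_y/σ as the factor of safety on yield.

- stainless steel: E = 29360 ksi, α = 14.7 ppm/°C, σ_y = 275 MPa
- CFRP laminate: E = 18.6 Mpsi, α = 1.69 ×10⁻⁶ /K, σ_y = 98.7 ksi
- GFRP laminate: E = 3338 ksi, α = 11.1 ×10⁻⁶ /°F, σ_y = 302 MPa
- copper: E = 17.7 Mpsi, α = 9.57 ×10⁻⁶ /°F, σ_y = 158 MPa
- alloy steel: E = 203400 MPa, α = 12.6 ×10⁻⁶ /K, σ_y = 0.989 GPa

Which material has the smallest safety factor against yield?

Converting E to GPa, α to ×10⁻⁶/K, σ_y to MPa, then σ and n for each:
  stainless steel: E = 202.4, α = 14.7, σ_y = 275.0 → σ = 729 MPa, n = 0.377
  CFRP laminate: E = 128.2, α = 1.69, σ_y = 680.5 → σ = 53.1 MPa, n = 12.8
  GFRP laminate: E = 23.01, α = 20.0, σ_y = 302.0 → σ = 113 MPa, n = 2.68
  copper: E = 122.0, α = 17.2, σ_y = 158.0 → σ = 515 MPa, n = 0.307
  alloy steel: E = 203.4, α = 12.6, σ_y = 989.0 → σ = 628 MPa, n = 1.58
Smallest n: copper with n = 0.307.

copper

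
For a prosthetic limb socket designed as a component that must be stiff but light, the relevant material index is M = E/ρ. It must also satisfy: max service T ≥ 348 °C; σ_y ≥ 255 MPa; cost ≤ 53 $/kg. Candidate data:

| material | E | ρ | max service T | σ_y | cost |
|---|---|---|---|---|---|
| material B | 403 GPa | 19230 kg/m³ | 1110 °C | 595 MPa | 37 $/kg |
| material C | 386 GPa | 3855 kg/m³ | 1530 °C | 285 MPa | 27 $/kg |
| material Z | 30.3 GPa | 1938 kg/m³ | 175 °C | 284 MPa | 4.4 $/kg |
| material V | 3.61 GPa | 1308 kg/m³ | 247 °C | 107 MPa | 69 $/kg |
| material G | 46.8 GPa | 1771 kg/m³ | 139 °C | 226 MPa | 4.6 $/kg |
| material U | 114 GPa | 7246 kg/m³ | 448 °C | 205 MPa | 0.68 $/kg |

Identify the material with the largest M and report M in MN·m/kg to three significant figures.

Screen on constraints: max service T ≥ 348 °C; σ_y ≥ 255 MPa; cost ≤ 53 $/kg. Survivors: material B, material C.
Evaluate M for each candidate:
  material C: M = 100 MN·m/kg
  material B: M = 21.0 MN·m/kg
The maximum is for material C.

material C, M = 100 MN·m/kg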